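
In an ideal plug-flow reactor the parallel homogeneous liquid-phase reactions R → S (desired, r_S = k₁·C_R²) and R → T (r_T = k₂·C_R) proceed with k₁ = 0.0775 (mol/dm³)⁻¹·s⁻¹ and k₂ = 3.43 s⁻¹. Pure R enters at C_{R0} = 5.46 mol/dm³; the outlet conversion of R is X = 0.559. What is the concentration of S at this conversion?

C_R = C_{R0}(1−X) = 2.408 mol/dm³.
Along a PFR/batch, dC_T/dC_R = −r_T/(r_S+r_T) = −k₂/(k₂+k₁·C_R).
Integrating from C_{R0} to C_R: C_T = (3.43/0.0775)·ln[(3.43+0.0775·5.46)/(3.43+0.0775·2.41)] = 44.26·ln(3.853/3.617) = 2.804 mol/dm³.
Then C_S = (C_{R0}−C_R) − C_T = 3.052 − 2.804 = 0.2482 mol/dm³.

0.248 mol/dm³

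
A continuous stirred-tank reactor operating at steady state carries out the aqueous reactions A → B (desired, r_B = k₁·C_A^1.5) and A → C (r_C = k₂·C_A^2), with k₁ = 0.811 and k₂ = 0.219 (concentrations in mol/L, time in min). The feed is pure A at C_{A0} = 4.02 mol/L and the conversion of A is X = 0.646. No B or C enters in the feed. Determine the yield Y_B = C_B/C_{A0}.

Exit C_A = C_{A0}(1−X) = 4.02×0.354 = 1.423 mol/L.
A CSTR operates uniformly at the exit composition, giving r_B = 1.377 and r_C = 0.4435 (each k·C_A^n at C_A = 1.423).
Fraction of consumed A going to B: r_B/(r_B+r_C) = 0.7564.
C_B = 0.7564·C_{A0}·X = 0.7564×4.02×0.646 = 1.96 mol/L; Y_B = C_B/C_{A0} = 0.489.

0.489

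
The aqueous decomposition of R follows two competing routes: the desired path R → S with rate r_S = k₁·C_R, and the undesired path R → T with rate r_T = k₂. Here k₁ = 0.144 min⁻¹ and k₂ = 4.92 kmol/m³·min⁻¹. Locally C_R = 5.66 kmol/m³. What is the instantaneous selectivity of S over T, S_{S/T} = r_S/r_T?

0.166

S_{S/T} = r_S/r_T = (k₁·C_R)/(k₂) = (k₁/k₂)·C_R.
= (0.144×5.660) / (4.92) = 0.8150/4.920 = 0.166.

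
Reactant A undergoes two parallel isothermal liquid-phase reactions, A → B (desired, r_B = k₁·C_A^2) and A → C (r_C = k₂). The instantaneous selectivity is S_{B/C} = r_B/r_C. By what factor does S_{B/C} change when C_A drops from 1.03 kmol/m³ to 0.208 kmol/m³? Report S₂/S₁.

S_{B/C} = (k₁/k₂)·C_A^2, so S₂/S₁ = (C_{A,2}/C_{A,1})^2.
= (0.208/1.03)^2 = (0.2019)^2 = 0.0408.

0.0408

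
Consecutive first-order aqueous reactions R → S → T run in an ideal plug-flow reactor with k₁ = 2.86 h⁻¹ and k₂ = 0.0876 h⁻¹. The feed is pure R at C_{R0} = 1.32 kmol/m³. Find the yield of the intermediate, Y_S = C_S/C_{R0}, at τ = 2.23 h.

0.847

Solving the coupled first-order balances gives C_S(τ) = [k₁/(k₂−k₁)]·C_{R0}·(e^(−k₁τ) − e^(−k₂τ)).
e^(−k₁τ) = e^(−2.86×2.23) = e^(−6.378) = 0.001699; e^(−k₂τ) = e^(−0.1953) = 0.8225.
C_S = 2.86×1.32/(0.0876−2.86) × (0.001699−0.8225) = (-1.362)×(-0.8208) = 1.118 kmol/m³.
Y_S = C_S/C_{R0} = 1.118/1.32 = 0.847.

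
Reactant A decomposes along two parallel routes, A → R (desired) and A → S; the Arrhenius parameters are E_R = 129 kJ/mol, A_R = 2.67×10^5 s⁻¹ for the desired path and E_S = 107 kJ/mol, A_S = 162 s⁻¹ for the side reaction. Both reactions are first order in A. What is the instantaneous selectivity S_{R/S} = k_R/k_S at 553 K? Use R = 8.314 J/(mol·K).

With equal orders, S_{R/S} = k_R/k_S = (A_R/A_S)·exp[(E_S−E_R)/(RT)].
(E_S−E_R)/(RT) = (107−129)×10³/(8.314×553) = -22000/4598 = -4.785.
k_R/k_S = (2.67×10^5/162)·exp(-4.785) = 1648 × 0.008354 = 13.8.

13.8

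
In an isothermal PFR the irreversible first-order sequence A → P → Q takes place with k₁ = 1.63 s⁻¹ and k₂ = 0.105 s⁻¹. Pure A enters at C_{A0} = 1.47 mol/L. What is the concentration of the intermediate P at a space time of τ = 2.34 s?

For first-order series with pure A initially, C_P(τ) = k₁C_{A0}/(k₂−k₁)·(e^(−k₁τ) − e^(−k₂τ)).
e^(−k₁τ) = e^(−1.63×2.34) = e^(−3.814) = 0.02206; e^(−k₂τ) = e^(−0.2457) = 0.7822.
C_P = 1.63×1.47/(0.105−1.63) × (0.02206−0.7822) = (-1.571)×(-0.7601) = 1.194 mol/L.

1.19 mol/L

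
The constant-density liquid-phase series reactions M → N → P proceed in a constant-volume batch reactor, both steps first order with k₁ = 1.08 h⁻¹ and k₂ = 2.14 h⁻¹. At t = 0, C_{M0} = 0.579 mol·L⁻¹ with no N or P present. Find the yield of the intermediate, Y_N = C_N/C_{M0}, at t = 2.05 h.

0.0987

The intermediate concentration in a first-order A→B→C sequence is C_N = k₁C_{M0}(e^(−k₁t) − e^(−k₂t))/(k₂−k₁).
e^(−k₁t) = e^(−1.08×2.05) = e^(−2.214) = 0.1093; e^(−k₂t) = e^(−4.387) = 0.01244.
C_N = 1.08×0.579/(2.14−1.08) × (0.1093−0.01244) = 0.5899×0.09682 = 0.05712 mol·L⁻¹.
Y_N = C_N/C_{M0} = 0.05712/0.579 = 0.0987.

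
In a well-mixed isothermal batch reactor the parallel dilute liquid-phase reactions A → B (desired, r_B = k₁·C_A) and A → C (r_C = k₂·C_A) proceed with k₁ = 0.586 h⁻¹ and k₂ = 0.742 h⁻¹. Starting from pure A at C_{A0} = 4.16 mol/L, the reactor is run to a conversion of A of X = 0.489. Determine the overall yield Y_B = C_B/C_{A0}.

C_A = C_{A0}(1−X) = 2.126 mol/L.
Both paths are first order in A, so the instantaneous fraction to B is constant: dC_B/d(−C_A) = k₁/(k₁+k₂) = 0.4413.
C_B = 0.4413·(C_{A0}−C_A) = 0.4413×2.034 = 0.898 mol/L.
Y_B = C_B/C_{A0} = 0.8976/4.16 = 0.216.

0.216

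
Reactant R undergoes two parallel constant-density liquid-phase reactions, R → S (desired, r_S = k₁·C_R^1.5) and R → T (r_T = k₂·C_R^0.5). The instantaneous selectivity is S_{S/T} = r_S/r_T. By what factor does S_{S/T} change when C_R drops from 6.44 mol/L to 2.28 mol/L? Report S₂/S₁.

S_{S/T} = (k₁/k₂)·C_R, so S₂/S₁ = (C_{R,2}/C_{R,1}).
= 2.28/6.44 = 0.354.

0.354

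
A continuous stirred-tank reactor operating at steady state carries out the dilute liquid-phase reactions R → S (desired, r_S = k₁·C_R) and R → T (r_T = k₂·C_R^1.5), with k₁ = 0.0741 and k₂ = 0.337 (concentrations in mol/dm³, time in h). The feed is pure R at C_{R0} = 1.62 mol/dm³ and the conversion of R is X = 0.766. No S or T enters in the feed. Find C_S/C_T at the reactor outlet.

Exit C_R = C_{R0}(1−X) = 1.62×0.234 = 0.3791 mol/dm³.
In a CSTR the entire volume is at exit conditions, so r_S = 0.0741×0.3791 = 0.02809 and r_T = 0.337×0.3791^1.5 = 0.07865.
Overall selectivity = C_S/C_T = r_Sτ/(r_Tτ) = r_S/r_T = 0.357.

0.357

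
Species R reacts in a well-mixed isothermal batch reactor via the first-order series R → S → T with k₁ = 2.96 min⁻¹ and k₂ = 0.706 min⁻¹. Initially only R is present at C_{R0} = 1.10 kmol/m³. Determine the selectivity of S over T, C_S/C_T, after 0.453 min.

4.76

Solving the coupled first-order balances gives C_S(t) = [k₁/(k₂−k₁)]·C_{R0}·(e^(−k₁t) − e^(−k₂t)).
e^(−k₁t) = e^(−2.96×0.453) = e^(−1.341) = 0.2616; e^(−k₂t) = e^(−0.3198) = 0.7263.
C_S = 2.96×1.10/(0.706−2.96) × (0.2616−0.7263) = (-1.445)×(-0.4647) = 0.6712 kmol/m³.
C_R = C_{R0}e^(−k₁t) = 0.2878 kmol/m³, so C_T = C_{R0}−C_R−C_S = 0.1410 kmol/m³; C_S/C_T = 4.76.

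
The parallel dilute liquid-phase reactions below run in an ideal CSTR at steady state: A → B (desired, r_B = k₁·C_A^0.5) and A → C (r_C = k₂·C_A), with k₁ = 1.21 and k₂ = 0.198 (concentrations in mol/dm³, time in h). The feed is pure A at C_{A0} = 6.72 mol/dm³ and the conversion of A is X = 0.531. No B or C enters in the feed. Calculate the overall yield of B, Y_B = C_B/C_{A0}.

Exit C_A = C_{A0}(1−X) = 6.72×0.469 = 3.152 mol/dm³.
In a CSTR the entire volume is at exit conditions, so r_B = 1.21×3.152^0.5 = 2.148 and r_C = 0.198×3.152 = 0.6240.
Fraction of consumed A going to B: r_B/(r_B+r_C) = 0.7749.
C_B = 0.7749·C_{A0}·X = 0.7749×6.72×0.531 = 2.77 mol/dm³; Y_B = C_B/C_{A0} = 0.411.

0.411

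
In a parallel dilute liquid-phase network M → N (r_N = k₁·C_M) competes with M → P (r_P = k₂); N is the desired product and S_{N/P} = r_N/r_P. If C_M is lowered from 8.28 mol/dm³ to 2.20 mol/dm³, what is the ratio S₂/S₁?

S_{N/P} = (k₁/k₂)·C_M, so S₂/S₁ = (C_{M,2}/C_{M,1}).
= 2.20/8.28 = 0.266.
Selectivity toward N falls as C_M falls — high-concentration operation is favoured.

0.266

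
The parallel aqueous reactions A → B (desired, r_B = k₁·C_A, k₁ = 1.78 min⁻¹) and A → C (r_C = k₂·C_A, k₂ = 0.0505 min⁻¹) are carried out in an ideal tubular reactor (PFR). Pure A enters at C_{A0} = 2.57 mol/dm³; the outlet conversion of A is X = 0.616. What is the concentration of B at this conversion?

1.54 mol/dm³

C_A = C_{A0}(1−X) = 0.9869 mol/dm³.
Both paths are first order in A, so the instantaneous fraction to B is constant: dC_B/d(−C_A) = k₁/(k₁+k₂) = 0.9724.
C_B = 0.9724·(C_{A0}−C_A) = 0.9724×1.583 = 1.54 mol/dm³.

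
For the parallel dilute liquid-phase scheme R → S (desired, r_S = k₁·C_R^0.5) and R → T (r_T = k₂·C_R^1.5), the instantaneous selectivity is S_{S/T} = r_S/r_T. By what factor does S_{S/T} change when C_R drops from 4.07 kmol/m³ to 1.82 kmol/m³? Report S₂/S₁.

S_{S/T} = (k₁/k₂)·C_R⁻¹, so S₂/S₁ = (C_{R,2}/C_{R,1})⁻¹.
= 4.07/1.82 = 2.24.

2.24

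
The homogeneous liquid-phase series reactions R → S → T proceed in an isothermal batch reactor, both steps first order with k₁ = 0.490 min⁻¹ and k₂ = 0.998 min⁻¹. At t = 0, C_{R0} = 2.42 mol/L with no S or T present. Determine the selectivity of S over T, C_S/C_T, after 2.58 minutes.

0.384

The intermediate concentration in a first-order A→B→C sequence is C_S = k₁C_{R0}(e^(−k₁t) − e^(−k₂t))/(k₂−k₁).
e^(−k₁t) = e^(−0.490×2.58) = e^(−1.264) = 0.2825; e^(−k₂t) = e^(−2.575) = 0.07617.
C_S = 0.490×2.42/(0.998−0.490) × (0.2825−0.07617) = 2.334×0.2063 = 0.4816 mol/L.
C_R = C_{R0}e^(−k₁t) = 0.6836 mol/L, so C_T = C_{R0}−C_R−C_S = 1.255 mol/L; C_S/C_T = 0.384.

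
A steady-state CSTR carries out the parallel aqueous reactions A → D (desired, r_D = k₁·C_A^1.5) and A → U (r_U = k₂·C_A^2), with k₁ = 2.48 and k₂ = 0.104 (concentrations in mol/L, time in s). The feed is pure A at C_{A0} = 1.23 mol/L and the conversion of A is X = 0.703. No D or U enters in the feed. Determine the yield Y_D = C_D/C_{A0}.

Exit C_A = C_{A0}(1−X) = 1.23×0.297 = 0.3653 mol/L.
In a CSTR the entire volume is at exit conditions, so r_D = 2.48×0.3653^1.5 = 0.5476 and r_U = 0.104×0.3653^2 = 0.01388.
Fraction of consumed A going to D: r_D/(r_D+r_U) = 0.9753.
C_D = 0.9753·C_{A0}·X = 0.9753×1.23×0.703 = 0.843 mol/L; Y_D = C_D/C_{A0} = 0.686.

0.686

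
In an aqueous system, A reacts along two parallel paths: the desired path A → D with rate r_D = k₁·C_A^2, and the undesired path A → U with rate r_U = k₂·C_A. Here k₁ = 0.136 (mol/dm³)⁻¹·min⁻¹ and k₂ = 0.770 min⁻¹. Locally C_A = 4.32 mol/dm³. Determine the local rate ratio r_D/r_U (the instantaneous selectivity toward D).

S_{D/U} = r_D/r_U = (k₁·C_A^2)/(k₂·C_A) = (k₁/k₂)·C_A.
= (0.136×4.320^2) / (0.770×4.320) = 2.538/3.326 = 0.763.
Since the desired path is higher order in A, keeping C_A high (PFR or concentrated feed) favours D.

0.763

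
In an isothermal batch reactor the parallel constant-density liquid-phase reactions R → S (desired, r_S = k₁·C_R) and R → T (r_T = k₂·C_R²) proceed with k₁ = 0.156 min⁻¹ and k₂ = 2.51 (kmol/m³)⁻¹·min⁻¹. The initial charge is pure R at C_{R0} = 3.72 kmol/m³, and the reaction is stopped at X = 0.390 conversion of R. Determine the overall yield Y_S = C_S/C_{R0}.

0.00808

C_R = C_{R0}(1−X) = 2.269 kmol/m³.
Along a PFR/batch, dC_S/dC_R = −r_S/(r_S+r_T) = −k₁/(k₁+k₂·C_R).
Integrating from C_{R0} to C_R: C_S = (0.156/2.51)·ln[(0.156+2.51·3.72)/(0.156+2.51·2.27)] = 0.06215·ln(9.493/5.852) = 0.03007 kmol/m³.
Y_S = C_S/C_{R0} = 0.03007/3.72 = 0.00808.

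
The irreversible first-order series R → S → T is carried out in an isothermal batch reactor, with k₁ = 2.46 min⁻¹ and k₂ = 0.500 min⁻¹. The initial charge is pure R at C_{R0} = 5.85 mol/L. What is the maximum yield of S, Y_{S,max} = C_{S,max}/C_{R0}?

Evaluating C_S at t_opt = ln(k₂/k₁)/(k₂−k₁) gives C_{S,max}/C_{R0} = (k₁/k₂)^[k₂/(k₂−k₁)].
= (2.46/0.500)^(0.500/(0.500−2.46)) = (4.920)^(-0.2551) = 0.6660.

0.666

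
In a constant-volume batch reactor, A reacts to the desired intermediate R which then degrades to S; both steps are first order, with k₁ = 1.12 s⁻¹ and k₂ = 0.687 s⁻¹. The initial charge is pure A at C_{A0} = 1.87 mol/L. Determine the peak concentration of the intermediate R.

0.861 mol/L

At the optimum, C_{R,max}/C_{A0} = (k₁/k₂)^[k₂/(k₂−k₁)].
= (1.12/0.687)^(0.687/(0.687−1.12)) = (1.630)^(-1.587) = 0.4605.
C_{R,max} = 0.4605×1.87 = 0.861 mol/L.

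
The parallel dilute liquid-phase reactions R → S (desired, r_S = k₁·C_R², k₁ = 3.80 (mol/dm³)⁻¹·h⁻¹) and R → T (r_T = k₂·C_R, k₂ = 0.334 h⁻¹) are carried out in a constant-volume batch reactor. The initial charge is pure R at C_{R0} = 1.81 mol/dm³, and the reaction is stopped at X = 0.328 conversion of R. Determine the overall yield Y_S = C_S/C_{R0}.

0.310

C_R = C_{R0}(1−X) = 1.216 mol/dm³.
Along a PFR/batch, dC_T/dC_R = −r_T/(r_S+r_T) = −k₂/(k₂+k₁·C_R).
Integrating from C_{R0} to C_R: C_T = (0.334/3.80)·ln[(0.334+3.80·1.81)/(0.334+3.80·1.22)] = 0.08789·ln(7.212/4.956) = 0.03297 mol/dm³.
Then C_S = (C_{R0}−C_R) − C_T = 0.5937 − 0.03297 = 0.5607 mol/dm³.
Y_S = C_S/C_{R0} = 0.5607/1.81 = 0.310.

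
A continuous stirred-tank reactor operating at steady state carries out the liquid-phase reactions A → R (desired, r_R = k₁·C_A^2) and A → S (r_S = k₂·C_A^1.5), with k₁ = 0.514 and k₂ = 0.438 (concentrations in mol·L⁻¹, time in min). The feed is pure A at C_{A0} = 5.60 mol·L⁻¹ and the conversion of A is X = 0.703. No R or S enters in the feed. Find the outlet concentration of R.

2.37 mol·L⁻¹

Exit C_A = C_{A0}(1−X) = 5.60×0.297 = 1.663 mol·L⁻¹.
A CSTR operates uniformly at the exit composition, giving r_R = 1.422 and r_S = 0.9395 (each k·C_A^n at C_A = 1.663).
Fraction of consumed A going to R: r_R/(r_R+r_S) = 0.6021.
C_R = 0.6021·C_{A0}·X = 0.6021×5.60×0.703 = 2.37 mol·L⁻¹.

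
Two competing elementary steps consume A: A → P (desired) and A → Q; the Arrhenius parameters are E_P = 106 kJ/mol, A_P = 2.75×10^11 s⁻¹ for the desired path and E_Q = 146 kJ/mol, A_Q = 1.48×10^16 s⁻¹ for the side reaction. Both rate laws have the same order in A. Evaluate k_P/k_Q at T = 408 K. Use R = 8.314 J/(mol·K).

2.46

Since both paths have the same order in A, the concentration cancels and S_{P/Q} = k_P/k_Q = (A_P/A_Q)·exp[(E_Q−E_P)/(RT)].
(E_Q−E_P)/(RT) = (146−106)×10³/(8.314×408) = 40000/3392 = 11.79.
k_P/k_Q = (2.75×10^11/1.48×10^16)·exp(11.79) = 1.858×10^-5 × 1.322×10^5 = 2.46.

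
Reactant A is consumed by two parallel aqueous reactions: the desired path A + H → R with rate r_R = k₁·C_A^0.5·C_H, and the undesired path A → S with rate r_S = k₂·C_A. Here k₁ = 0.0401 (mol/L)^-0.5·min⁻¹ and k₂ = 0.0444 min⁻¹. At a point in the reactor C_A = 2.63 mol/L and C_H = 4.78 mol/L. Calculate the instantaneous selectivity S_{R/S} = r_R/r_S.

S_{R/S} = r_R/r_S = (k₁·C_A^0.5·C_H)/(k₂·C_A) = (k₁/k₂)·C_A^-0.5·C_H.
= (0.0401×2.630^0.5×4.780) / (0.0444×2.630) = 0.3108/0.1168 = 2.66.
The undesired path is higher order in A, so low C_A (CSTR or dilute feed) favours R.

2.66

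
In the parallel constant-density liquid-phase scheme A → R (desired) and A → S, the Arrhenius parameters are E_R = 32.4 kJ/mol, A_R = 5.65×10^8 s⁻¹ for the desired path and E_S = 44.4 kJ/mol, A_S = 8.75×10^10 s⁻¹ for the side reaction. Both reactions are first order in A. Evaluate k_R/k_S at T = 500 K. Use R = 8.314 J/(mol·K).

k_R/k_S = (A_R/A_S)·exp[−(E_R−E_S)/(RT)] = (A_R/A_S)·exp[(E_S−E_R)/(RT)].
(E_S−E_R)/(RT) = (44.4−32.4)×10³/(8.314×500) = 12000/4157 = 2.887.
k_R/k_S = (5.65×10^8/8.75×10^10)·exp(2.887) = 0.006457 × 17.93 = 0.116.

0.116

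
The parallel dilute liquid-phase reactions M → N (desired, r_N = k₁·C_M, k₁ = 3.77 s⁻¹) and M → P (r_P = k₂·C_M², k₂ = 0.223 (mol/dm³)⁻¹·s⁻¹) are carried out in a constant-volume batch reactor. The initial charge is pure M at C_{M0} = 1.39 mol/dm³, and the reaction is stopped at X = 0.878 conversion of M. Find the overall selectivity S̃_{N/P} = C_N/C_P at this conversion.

C_M = C_{M0}(1−X) = 0.1696 mol/dm³.
Along a PFR/batch, dC_N/dC_M = −r_N/(r_N+r_P) = −k₁/(k₁+k₂·C_M).
Integrating from C_{M0} to C_M: C_N = (3.77/0.223)·ln[(3.77+0.223·1.39)/(3.77+0.223·0.170)] = 16.91·ln(4.080/3.808) = 1.167 mol/dm³.
C_P = (C_{M0}−C_M)−C_N = 0.05335 mol/dm³; S̃_{N/P} = 1.167/0.05335 = 21.9.

21.9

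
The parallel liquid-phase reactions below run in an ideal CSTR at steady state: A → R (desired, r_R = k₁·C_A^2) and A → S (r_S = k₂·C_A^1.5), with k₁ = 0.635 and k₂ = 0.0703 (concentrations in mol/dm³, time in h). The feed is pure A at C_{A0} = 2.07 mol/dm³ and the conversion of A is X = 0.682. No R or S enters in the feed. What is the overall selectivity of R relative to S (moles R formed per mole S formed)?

Exit C_A = C_{A0}(1−X) = 2.07×0.318 = 0.6583 mol/dm³.
In a CSTR the entire volume is at exit conditions, so r_R = 0.635×0.6583^2 = 0.2751 and r_S = 0.0703×0.6583^1.5 = 0.03754.
Overall selectivity = C_R/C_S = r_Rτ/(r_Sτ) = r_R/r_S = 7.33.

7.33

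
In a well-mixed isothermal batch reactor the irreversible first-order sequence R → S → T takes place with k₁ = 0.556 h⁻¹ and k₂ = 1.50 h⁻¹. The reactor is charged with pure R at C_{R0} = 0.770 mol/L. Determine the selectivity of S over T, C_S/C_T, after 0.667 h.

Solving the coupled first-order balances gives C_S(t) = [k₁/(k₂−k₁)]·C_{R0}·(e^(−k₁t) − e^(−k₂t)).
e^(−k₁t) = e^(−0.556×0.667) = e^(−0.3709) = 0.6901; e^(−k₂t) = e^(−1.001) = 0.3677.
C_S = 0.556×0.770/(1.50−0.556) × (0.6901−0.3677) = 0.4535×0.3225 = 0.1462 mol/L.
C_R = C_{R0}e^(−k₁t) = 0.5314 mol/L, so C_T = C_{R0}−C_R−C_S = 0.09235 mol/L; C_S/C_T = 1.58.

1.58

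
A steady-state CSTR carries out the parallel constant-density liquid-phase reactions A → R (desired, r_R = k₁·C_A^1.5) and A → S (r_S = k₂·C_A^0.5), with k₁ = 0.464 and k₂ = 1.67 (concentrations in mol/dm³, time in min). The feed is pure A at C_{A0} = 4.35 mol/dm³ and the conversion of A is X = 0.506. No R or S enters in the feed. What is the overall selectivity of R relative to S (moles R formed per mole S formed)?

0.597

Exit C_A = C_{A0}(1−X) = 4.35×0.494 = 2.149 mol/dm³.
Rates in a CSTR are evaluated at the outlet concentration: r_R = 0.464×2.149^1.5 = 1.462, r_S = 1.67×2.149^0.5 = 2.448.
Overall selectivity = C_R/C_S = r_Rτ/(r_Sτ) = r_R/r_S = 0.597.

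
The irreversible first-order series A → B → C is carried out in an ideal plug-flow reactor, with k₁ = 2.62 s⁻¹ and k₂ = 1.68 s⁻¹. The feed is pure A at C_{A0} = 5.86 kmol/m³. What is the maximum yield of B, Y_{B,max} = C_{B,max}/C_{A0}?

0.452

Evaluating C_B at τ_opt = ln(k₂/k₁)/(k₂−k₁) gives C_{B,max}/C_{A0} = (k₁/k₂)^[k₂/(k₂−k₁)].
= (2.62/1.68)^(1.68/(1.68−2.62)) = (1.560)^(-1.787) = 0.4519.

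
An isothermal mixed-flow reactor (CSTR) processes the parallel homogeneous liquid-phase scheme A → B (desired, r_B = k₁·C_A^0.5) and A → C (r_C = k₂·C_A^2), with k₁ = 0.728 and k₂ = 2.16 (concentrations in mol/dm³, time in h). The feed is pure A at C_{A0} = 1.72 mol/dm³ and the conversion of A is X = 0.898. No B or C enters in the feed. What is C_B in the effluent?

1.27 mol/dm³

Exit C_A = C_{A0}(1−X) = 1.72×0.102 = 0.1754 mol/dm³.
Rates in a CSTR are evaluated at the outlet concentration: r_B = 0.728×0.1754^0.5 = 0.3049, r_C = 2.16×0.1754^2 = 0.06648.
Fraction of consumed A going to B: r_B/(r_B+r_C) = 0.8210.
C_B = 0.8210·C_{A0}·X = 0.8210×1.72×0.898 = 1.27 mol/dm³.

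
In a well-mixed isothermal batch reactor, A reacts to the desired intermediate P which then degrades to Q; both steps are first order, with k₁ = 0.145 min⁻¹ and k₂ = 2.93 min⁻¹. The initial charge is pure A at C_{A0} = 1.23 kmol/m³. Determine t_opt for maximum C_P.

Setting dC_P/dt = 0 gives t_opt = ln(k₂/k₁)/(k₂−k₁).
= ln(2.93/0.145)/(2.93−0.145) = ln(20.21)/2.785 = 3.006/2.785 = 1.08 min.

1.08 min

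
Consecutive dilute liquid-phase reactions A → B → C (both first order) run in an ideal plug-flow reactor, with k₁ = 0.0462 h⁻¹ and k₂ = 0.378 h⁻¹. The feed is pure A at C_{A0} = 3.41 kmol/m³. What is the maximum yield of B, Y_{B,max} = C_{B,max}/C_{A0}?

Evaluating C_B at τ_opt = ln(k₂/k₁)/(k₂−k₁) gives C_{B,max}/C_{A0} = (k₁/k₂)^[k₂/(k₂−k₁)].
= (0.0462/0.378)^(0.378/(0.378−0.0462)) = (0.1222)^(1.139) = 0.09121.

0.0912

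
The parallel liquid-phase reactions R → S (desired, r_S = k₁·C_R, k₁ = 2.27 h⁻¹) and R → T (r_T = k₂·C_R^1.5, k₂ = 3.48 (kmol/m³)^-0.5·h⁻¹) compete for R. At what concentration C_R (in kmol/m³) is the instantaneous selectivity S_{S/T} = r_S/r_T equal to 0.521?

S_{S/T} = (k₁/k₂)·C_R^-0.5 ⇒ C_R = (S·k₂/k₁)^(-2).
= (0.521×3.48/2.27)^(-2) = (0.7987)^(-2) = 1.57 kmol/m³.

1.57 kmol/m³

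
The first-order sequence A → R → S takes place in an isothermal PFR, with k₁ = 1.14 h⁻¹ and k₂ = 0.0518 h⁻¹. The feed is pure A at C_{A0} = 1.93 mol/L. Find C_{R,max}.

At the optimum, C_{R,max}/C_{A0} = (k₁/k₂)^[k₂/(k₂−k₁)].
= (1.14/0.0518)^(0.0518/(0.0518−1.14)) = (22.01)^(-0.04760) = 0.8632.
C_{R,max} = 0.8632×1.93 = 1.67 mol/L.

1.67 mol/L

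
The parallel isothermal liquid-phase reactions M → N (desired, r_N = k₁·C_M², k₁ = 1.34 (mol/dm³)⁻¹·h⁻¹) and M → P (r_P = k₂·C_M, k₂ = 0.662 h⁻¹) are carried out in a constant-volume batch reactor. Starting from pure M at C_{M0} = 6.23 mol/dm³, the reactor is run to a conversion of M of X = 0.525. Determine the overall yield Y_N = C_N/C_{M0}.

0.472

C_M = C_{M0}(1−X) = 2.959 mol/dm³.
Along a PFR/batch, dC_P/dC_M = −r_P/(r_N+r_P) = −k₂/(k₂+k₁·C_M).
Integrating from C_{M0} to C_M: C_P = (0.662/1.34)·ln[(0.662+1.34·6.23)/(0.662+1.34·2.96)] = 0.4940·ln(9.010/4.627) = 0.3292 mol/dm³.
Then C_N = (C_{M0}−C_M) − C_P = 3.271 − 0.3292 = 2.942 mol/dm³.
Y_N = C_N/C_{M0} = 2.942/6.23 = 0.472.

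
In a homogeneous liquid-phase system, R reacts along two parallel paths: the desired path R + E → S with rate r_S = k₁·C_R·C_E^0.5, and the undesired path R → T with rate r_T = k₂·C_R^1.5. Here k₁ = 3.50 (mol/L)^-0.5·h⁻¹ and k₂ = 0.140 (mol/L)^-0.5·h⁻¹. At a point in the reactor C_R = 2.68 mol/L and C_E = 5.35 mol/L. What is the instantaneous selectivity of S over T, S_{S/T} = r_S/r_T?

S_{S/T} = r_S/r_T = (k₁·C_R·C_E^0.5)/(k₂·C_R^1.5) = (k₁/k₂)·C_R^-0.5·C_E^0.5.
= (3.50×2.680×5.350^0.5) / (0.140×2.680^1.5) = 21.70/0.6142 = 35.3.
The undesired path is higher order in R, so low C_R (CSTR or dilute feed) favours S.

35.3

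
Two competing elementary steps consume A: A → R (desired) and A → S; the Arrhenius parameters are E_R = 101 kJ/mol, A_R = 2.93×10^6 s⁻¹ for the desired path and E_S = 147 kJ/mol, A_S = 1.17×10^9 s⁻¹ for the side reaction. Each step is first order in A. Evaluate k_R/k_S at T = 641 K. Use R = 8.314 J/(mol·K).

14.0

Since both paths have the same order in A, the concentration cancels and S_{R/S} = k_R/k_S = (A_R/A_S)·exp[(E_S−E_R)/(RT)].
(E_S−E_R)/(RT) = (147−101)×10³/(8.314×641) = 46000/5329 = 8.632.
k_R/k_S = (2.93×10^6/1.17×10^9)·exp(8.632) = 0.002504 × 5606 = 14.0.
Since E_R < E_S, lowering the temperature improves selectivity toward R.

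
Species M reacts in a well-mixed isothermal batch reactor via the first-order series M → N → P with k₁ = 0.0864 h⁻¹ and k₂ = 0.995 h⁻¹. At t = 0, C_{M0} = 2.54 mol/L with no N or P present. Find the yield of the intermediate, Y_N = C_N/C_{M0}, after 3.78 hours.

The intermediate concentration in a first-order A→B→C sequence is C_N = k₁C_{M0}(e^(−k₁t) − e^(−k₂t))/(k₂−k₁).
e^(−k₁t) = e^(−0.0864×3.78) = e^(−0.3266) = 0.7214; e^(−k₂t) = e^(−3.761) = 0.02326.
C_N = 0.0864×2.54/(0.995−0.0864) × (0.7214−0.02326) = 0.2415×0.6981 = 0.1686 mol/L.
Y_N = C_N/C_{M0} = 0.1686/2.54 = 0.0664.

0.0664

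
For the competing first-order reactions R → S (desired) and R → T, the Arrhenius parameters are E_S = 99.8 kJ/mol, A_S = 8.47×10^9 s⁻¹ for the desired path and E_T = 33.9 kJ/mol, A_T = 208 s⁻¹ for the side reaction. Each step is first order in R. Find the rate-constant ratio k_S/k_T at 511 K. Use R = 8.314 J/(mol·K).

7.47

k_S/k_T = (A_S/A_T)·exp[−(E_S−E_T)/(RT)] = (A_S/A_T)·exp[(E_T−E_S)/(RT)].
(E_T−E_S)/(RT) = (33.9−99.8)×10³/(8.314×511) = -65900/4248 = -15.51.
k_S/k_T = (8.47×10^9/208)·exp(-15.51) = 4.072×10^7 × 1.834×10^-7 = 7.47.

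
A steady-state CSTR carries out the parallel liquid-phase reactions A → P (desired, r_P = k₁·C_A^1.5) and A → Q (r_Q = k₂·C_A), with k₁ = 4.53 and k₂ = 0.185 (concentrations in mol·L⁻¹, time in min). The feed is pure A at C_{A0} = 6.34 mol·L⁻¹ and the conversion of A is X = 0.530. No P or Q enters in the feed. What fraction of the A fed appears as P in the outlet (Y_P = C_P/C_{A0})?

0.518

Exit C_A = C_{A0}(1−X) = 6.34×0.470 = 2.980 mol·L⁻¹.
A CSTR operates uniformly at the exit composition, giving r_P = 23.30 and r_Q = 0.5513 (each k·C_A^n at C_A = 2.980).
Fraction of consumed A going to P: r_P/(r_P+r_Q) = 0.9769.
C_P = 0.9769·C_{A0}·X = 0.9769×6.34×0.530 = 3.28 mol·L⁻¹; Y_P = C_P/C_{A0} = 0.518.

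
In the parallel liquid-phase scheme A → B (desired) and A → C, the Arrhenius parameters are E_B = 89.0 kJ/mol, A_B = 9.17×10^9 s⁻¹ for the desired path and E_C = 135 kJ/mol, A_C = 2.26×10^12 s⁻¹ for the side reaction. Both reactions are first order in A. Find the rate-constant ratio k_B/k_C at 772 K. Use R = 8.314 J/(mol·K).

5.26

Since both paths have the same order in A, the concentration cancels and S_{B/C} = k_B/k_C = (A_B/A_C)·exp[(E_C−E_B)/(RT)].
(E_C−E_B)/(RT) = (135−89.0)×10³/(8.314×772) = 46000/6418 = 7.167.
k_B/k_C = (9.17×10^9/2.26×10^12)·exp(7.167) = 0.004058 × 1296 = 5.26.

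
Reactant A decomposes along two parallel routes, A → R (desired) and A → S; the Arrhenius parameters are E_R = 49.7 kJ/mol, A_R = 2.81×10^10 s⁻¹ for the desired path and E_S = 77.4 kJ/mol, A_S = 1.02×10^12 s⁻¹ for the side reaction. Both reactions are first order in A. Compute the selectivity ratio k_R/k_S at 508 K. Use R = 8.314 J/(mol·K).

19.4

Since both paths have the same order in A, the concentration cancels and S_{R/S} = k_R/k_S = (A_R/A_S)·exp[(E_S−E_R)/(RT)].
(E_S−E_R)/(RT) = (77.4−49.7)×10³/(8.314×508) = 27700/4224 = 6.559.
k_R/k_S = (2.81×10^10/1.02×10^12)·exp(6.559) = 0.02755 × 705.2 = 19.4.
Since E_R < E_S, lowering the temperature improves selectivity toward R.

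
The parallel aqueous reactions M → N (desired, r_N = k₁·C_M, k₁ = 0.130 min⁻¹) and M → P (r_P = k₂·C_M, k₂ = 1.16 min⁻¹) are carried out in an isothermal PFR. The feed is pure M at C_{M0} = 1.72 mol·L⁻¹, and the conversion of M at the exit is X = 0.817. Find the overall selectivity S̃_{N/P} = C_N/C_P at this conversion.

0.112

C_M = C_{M0}(1−X) = 0.3148 mol·L⁻¹.
Both paths are first order in M, so the instantaneous fraction to N is constant: dC_N/d(−C_M) = k₁/(k₁+k₂) = 0.1008.
C_N = 0.1008·(C_{M0}−C_M) = 0.1008×1.405 = 0.142 mol·L⁻¹.
C_P = (C_{M0}−C_M)−C_N = 1.264 mol·L⁻¹; S̃_{N/P} = 0.1416/1.264 = 0.112.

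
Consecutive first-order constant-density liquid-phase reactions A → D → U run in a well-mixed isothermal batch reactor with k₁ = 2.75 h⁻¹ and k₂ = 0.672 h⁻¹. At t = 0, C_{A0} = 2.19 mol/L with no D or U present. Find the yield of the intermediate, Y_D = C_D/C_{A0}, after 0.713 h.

0.633

The intermediate concentration in a first-order A→B→C sequence is C_D = k₁C_{A0}(e^(−k₁t) − e^(−k₂t))/(k₂−k₁).
e^(−k₁t) = e^(−2.75×0.713) = e^(−1.961) = 0.1408; e^(−k₂t) = e^(−0.4791) = 0.6193.
C_D = 2.75×2.19/(0.672−2.75) × (0.1408−0.6193) = (-2.898)×(-0.4786) = 1.387 mol/L.
Y_D = C_D/C_{A0} = 1.387/2.19 = 0.633.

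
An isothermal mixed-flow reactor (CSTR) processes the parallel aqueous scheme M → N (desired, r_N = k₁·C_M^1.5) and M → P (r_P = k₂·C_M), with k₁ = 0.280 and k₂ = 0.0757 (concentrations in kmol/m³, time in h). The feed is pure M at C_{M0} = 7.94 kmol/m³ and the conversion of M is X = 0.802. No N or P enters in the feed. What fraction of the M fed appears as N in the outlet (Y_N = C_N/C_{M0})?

0.660

Exit C_M = C_{M0}(1−X) = 7.94×0.198 = 1.572 kmol/m³.
In a CSTR the entire volume is at exit conditions, so r_N = 0.280×1.572^1.5 = 0.5519 and r_P = 0.0757×1.572 = 0.1190.
Fraction of consumed M going to N: r_N/(r_N+r_P) = 0.8226.
C_N = 0.8226·C_{M0}·X = 0.8226×7.94×0.802 = 5.24 kmol/m³; Y_N = C_N/C_{M0} = 0.660.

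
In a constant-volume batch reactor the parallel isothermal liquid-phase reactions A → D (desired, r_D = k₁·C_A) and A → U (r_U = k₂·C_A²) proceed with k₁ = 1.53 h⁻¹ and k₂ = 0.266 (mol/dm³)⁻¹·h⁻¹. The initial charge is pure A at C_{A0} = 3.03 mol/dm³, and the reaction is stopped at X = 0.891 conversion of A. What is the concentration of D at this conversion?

2.11 mol/dm³

C_A = C_{A0}(1−X) = 0.3303 mol/dm³.
Along a PFR/batch, dC_D/dC_A = −r_D/(r_D+r_U) = −k₁/(k₁+k₂·C_A).
Integrating from C_{A0} to C_A: C_D = (1.53/0.266)·ln[(1.53+0.266·3.03)/(1.53+0.266·0.330)] = 5.752·ln(2.336/1.618) = 2.113 mol/dm³.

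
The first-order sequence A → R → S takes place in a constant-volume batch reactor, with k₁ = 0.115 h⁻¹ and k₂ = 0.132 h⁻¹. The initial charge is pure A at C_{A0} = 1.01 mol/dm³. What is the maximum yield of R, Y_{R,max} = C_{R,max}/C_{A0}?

0.343

At the optimum, C_{R,max}/C_{A0} = (k₁/k₂)^[k₂/(k₂−k₁)].
= (0.115/0.132)^(0.132/(0.132−0.115)) = (0.8712)^(7.765) = 0.3428.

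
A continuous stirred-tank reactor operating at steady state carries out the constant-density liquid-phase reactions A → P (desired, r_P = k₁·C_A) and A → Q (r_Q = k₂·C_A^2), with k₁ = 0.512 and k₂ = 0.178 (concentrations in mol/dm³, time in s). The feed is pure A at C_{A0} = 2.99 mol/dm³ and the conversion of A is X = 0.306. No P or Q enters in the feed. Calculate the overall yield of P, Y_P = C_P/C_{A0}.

Exit C_A = C_{A0}(1−X) = 2.99×0.694 = 2.075 mol/dm³.
In a CSTR the entire volume is at exit conditions, so r_P = 0.512×2.075 = 1.062 and r_Q = 0.178×2.075^2 = 0.7664.
Fraction of consumed A going to P: r_P/(r_P+r_Q) = 0.5809.
C_P = 0.5809·C_{A0}·X = 0.5809×2.99×0.306 = 0.532 mol/dm³; Y_P = C_P/C_{A0} = 0.178.

0.178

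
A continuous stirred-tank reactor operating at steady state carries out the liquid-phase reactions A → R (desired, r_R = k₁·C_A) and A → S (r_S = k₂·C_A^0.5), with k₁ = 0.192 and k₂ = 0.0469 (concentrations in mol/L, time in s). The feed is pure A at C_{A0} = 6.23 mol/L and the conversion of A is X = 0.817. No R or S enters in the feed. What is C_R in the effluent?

4.14 mol/L

Exit C_A = C_{A0}(1−X) = 6.23×0.183 = 1.140 mol/L.
Rates in a CSTR are evaluated at the outlet concentration: r_R = 0.192×1.140 = 0.2189, r_S = 0.0469×1.140^0.5 = 0.05008.
Fraction of consumed A going to R: r_R/(r_R+r_S) = 0.8138.
C_R = 0.8138·C_{A0}·X = 0.8138×6.23×0.817 = 4.14 mol/L.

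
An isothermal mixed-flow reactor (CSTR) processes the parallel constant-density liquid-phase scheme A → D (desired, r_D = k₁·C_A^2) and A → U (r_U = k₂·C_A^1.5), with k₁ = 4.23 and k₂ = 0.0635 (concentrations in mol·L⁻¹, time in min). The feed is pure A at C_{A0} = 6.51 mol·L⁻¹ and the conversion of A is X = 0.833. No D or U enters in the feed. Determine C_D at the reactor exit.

5.35 mol·L⁻¹

Exit C_A = C_{A0}(1−X) = 6.51×0.167 = 1.087 mol·L⁻¹.
Rates in a CSTR are evaluated at the outlet concentration: r_D = 4.23×1.087^2 = 5.000, r_U = 0.0635×1.087^1.5 = 0.07198.
Fraction of consumed A going to D: r_D/(r_D+r_U) = 0.9858.
C_D = 0.9858·C_{A0}·X = 0.9858×6.51×0.833 = 5.35 mol·L⁻¹.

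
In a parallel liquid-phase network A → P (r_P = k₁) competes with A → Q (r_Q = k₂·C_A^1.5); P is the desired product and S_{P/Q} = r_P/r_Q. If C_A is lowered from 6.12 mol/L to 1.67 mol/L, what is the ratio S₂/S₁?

7.02

S_{P/Q} = (k₁/k₂)·C_A^-1.5, so S₂/S₁ = (C_{A,2}/C_{A,1})^-1.5.
= (1.67/6.12)^(-1.5) = (0.2729)^(-1.5) = 7.02.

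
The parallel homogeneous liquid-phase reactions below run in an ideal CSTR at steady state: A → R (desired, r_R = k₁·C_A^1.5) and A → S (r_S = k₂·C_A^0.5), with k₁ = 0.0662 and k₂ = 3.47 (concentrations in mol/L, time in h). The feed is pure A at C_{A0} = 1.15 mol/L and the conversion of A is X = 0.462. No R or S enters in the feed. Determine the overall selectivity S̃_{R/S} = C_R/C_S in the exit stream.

0.0118

Exit C_A = C_{A0}(1−X) = 1.15×0.538 = 0.6187 mol/L.
In a CSTR the entire volume is at exit conditions, so r_R = 0.0662×0.6187^1.5 = 0.03222 and r_S = 3.47×0.6187^0.5 = 2.729.
Overall selectivity = C_R/C_S = r_Rτ/(r_Sτ) = r_R/r_S = 0.0118.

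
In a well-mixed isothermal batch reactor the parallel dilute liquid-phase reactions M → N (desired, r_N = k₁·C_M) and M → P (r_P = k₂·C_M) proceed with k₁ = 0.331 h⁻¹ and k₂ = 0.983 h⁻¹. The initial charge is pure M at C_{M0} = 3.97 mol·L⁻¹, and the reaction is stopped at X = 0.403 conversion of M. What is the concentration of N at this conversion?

C_M = C_{M0}(1−X) = 2.370 mol·L⁻¹.
Both paths are first order in M, so the instantaneous fraction to N is constant: dC_N/d(−C_M) = k₁/(k₁+k₂) = 0.2519.
C_N = 0.2519·(C_{M0}−C_M) = 0.2519×1.600 = 0.403 mol·L⁻¹.

0.403 mol·L⁻¹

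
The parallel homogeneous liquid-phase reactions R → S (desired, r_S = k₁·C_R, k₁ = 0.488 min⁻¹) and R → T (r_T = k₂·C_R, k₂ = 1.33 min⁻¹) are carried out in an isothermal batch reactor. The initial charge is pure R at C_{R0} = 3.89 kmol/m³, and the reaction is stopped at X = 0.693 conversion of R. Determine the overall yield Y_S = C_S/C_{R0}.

C_R = C_{R0}(1−X) = 1.194 kmol/m³.
Both paths are first order in R, so the instantaneous fraction to S is constant: dC_S/d(−C_R) = k₁/(k₁+k₂) = 0.2684.
C_S = 0.2684·(C_{R0}−C_R) = 0.2684×2.696 = 0.724 kmol/m³.
Y_S = C_S/C_{R0} = 0.7236/3.89 = 0.186.

0.186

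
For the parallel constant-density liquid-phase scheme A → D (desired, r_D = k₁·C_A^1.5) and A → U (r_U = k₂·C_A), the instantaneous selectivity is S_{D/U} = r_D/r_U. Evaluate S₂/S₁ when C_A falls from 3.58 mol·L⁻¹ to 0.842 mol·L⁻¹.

0.485

S_{D/U} = (k₁/k₂)·C_A^0.5, so S₂/S₁ = (C_{A,2}/C_{A,1})^0.5.
= (0.842/3.58)^0.5 = (0.2352)^0.5 = 0.485.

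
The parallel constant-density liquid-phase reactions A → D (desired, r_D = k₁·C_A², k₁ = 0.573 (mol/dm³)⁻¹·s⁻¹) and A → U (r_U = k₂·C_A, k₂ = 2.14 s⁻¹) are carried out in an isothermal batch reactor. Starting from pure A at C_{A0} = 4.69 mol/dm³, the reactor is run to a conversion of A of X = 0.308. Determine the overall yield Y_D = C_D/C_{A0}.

0.158

C_A = C_{A0}(1−X) = 3.245 mol/dm³.
Along a PFR/batch, dC_U/dC_A = −r_U/(r_D+r_U) = −k₂/(k₂+k₁·C_A).
Integrating from C_{A0} to C_A: C_U = (2.14/0.573)·ln[(2.14+0.573·4.69)/(2.14+0.573·3.25)] = 3.735·ln(4.827/4.000) = 0.7025 mol/dm³.
Then C_D = (C_{A0}−C_A) − C_U = 1.445 − 0.7025 = 0.7420 mol/dm³.
Y_D = C_D/C_{A0} = 0.7420/4.69 = 0.158.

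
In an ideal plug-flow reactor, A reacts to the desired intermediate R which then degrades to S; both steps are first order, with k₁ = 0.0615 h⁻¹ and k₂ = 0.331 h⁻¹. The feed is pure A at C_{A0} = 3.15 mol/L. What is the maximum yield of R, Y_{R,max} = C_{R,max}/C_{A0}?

At the optimum, C_{R,max}/C_{A0} = (k₁/k₂)^[k₂/(k₂−k₁)].
= (0.0615/0.331)^(0.331/(0.331−0.0615)) = (0.1858)^(1.228) = 0.1265.

0.127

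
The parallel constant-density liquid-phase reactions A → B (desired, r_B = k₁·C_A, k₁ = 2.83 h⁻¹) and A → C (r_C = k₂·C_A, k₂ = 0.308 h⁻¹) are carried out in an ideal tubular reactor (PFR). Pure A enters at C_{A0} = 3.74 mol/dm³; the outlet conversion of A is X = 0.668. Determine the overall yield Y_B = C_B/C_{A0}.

C_A = C_{A0}(1−X) = 1.242 mol/dm³.
Both paths are first order in A, so the instantaneous fraction to B is constant: dC_B/d(−C_A) = k₁/(k₁+k₂) = 0.9018.
C_B = 0.9018·(C_{A0}−C_A) = 0.9018×2.498 = 2.25 mol/dm³.
Y_B = C_B/C_{A0} = 2.253/3.74 = 0.602.

0.602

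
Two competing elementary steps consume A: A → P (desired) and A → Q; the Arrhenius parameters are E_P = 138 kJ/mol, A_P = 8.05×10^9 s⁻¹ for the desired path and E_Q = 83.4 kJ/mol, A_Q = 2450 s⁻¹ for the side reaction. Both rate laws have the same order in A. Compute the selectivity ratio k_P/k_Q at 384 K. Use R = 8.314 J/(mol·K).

k_P/k_Q = (A_P/A_Q)·exp[−(E_P−E_Q)/(RT)] = (A_P/A_Q)·exp[(E_Q−E_P)/(RT)].
(E_Q−E_P)/(RT) = (83.4−138)×10³/(8.314×384) = -54600/3193 = -17.10.
k_P/k_Q = (8.05×10^9/2450)·exp(-17.10) = 3.286×10^6 × 3.738×10^-8 = 0.123.
Since E_P > E_Q, raising the temperature improves selectivity toward P.

0.123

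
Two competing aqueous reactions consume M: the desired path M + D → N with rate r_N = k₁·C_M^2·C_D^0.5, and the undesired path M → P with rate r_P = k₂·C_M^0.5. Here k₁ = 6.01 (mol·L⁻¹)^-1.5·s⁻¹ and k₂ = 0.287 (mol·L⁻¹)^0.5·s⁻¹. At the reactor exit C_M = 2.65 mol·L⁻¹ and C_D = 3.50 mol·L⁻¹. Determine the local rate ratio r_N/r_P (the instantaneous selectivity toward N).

S_{N/P} = r_N/r_P = (k₁·C_M^2·C_D^0.5)/(k₂·C_M^0.5) = (k₁/k₂)·C_M^1.5·C_D^0.5.
= (6.01×2.650^2×3.500^0.5) / (0.287×2.650^0.5) = 78.96/0.4672 = 169.

169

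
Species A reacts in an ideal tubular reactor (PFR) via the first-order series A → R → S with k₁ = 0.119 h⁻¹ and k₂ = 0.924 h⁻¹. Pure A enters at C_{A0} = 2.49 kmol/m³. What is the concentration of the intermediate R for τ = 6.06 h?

0.178 kmol/m³

Solving the coupled first-order balances gives C_R(τ) = [k₁/(k₂−k₁)]·C_{A0}·(e^(−k₁τ) − e^(−k₂τ)).
e^(−k₁τ) = e^(−0.119×6.06) = e^(−0.7211) = 0.4862; e^(−k₂τ) = e^(−5.599) = 0.003700.
C_R = 0.119×2.49/(0.924−0.119) × (0.4862−0.003700) = 0.3681×0.4825 = 0.1776 kmol/m³.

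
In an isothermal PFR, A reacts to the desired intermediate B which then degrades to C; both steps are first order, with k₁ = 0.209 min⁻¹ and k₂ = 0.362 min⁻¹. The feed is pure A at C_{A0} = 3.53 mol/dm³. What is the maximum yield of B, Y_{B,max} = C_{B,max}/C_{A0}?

0.273

Evaluating C_B at τ_opt = ln(k₂/k₁)/(k₂−k₁) gives C_{B,max}/C_{A0} = (k₁/k₂)^[k₂/(k₂−k₁)].
= (0.209/0.362)^(0.362/(0.362−0.209)) = (0.5773)^(2.366) = 0.2726.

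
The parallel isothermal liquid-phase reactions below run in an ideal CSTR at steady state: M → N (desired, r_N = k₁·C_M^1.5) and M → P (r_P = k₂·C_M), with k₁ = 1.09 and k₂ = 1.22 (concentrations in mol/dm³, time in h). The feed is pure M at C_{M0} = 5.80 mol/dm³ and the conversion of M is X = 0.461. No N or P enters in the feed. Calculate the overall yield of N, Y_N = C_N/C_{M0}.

Exit C_M = C_{M0}(1−X) = 5.80×0.539 = 3.126 mol/dm³.
In a CSTR the entire volume is at exit conditions, so r_N = 1.09×3.126^1.5 = 6.025 and r_P = 1.22×3.126 = 3.814.
Fraction of consumed M going to N: r_N/(r_N+r_P) = 0.6124.
C_N = 0.6124·C_{M0}·X = 0.6124×5.80×0.461 = 1.64 mol/dm³; Y_N = C_N/C_{M0} = 0.282.

0.282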